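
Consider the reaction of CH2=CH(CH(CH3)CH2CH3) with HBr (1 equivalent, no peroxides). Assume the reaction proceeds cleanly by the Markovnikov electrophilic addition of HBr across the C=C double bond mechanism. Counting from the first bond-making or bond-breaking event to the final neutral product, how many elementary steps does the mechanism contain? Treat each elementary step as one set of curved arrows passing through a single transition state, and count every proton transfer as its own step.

Step 1: The π electrons of the C=C bond attack a proton of HBr; Markovnikov addition places the new C–H on the less-substituted alkene carbon, so the positive charge ends up on the more-substituted carbon — a secondary carbocation. The H–Br bond breaks heterolytically, releasing Br⁻.
Step 2: A 1,2-hydride shift from the adjacent sec-butyl carbon moves the positive charge from the secondary centre to an adjacent carbon, generating a more stable tertiary carbocation.
Step 3: Nucleophilic attack by Br⁻ on the carbocation completes the addition, giving R–Br.
Total: 3 elementary steps.

3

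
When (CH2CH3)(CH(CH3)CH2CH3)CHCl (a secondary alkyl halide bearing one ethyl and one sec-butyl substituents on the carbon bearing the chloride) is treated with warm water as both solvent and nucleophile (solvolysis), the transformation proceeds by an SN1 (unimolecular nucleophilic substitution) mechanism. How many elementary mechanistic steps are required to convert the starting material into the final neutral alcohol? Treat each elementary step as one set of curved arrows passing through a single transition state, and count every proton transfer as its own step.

Step 1: The C–Cl bond breaks with both electrons going to the chloride; Cl⁻ leaves and a secondary carbocation remains.
Step 2: A hydride (H with its bonding pair) migrates from the adjacent sec-butyl carbon to the cationic centre — a 1,2-hydride shift — upgrading the secondary cation to a tertiary one.
Step 3: Nucleophilic capture: the oxygen of H2O bonds to the cationic carbon, producing an oxonium-ion intermediate.
Step 4: Deprotonation of the oxonium oxygen by solvent water yields the neutral alcohol.
Total: 4 elementary steps.

4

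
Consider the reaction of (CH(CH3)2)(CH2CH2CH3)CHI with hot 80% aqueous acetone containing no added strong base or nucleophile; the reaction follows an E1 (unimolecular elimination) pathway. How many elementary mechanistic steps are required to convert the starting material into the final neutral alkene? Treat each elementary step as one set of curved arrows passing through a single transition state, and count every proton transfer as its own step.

Step 1: The C–I bond breaks with both electrons going to the iodide; I⁻ leaves and a secondary carbocation remains.
Step 2: Carbocation rearrangement: a 1,2-hydride shift from the adjacent isopropyl carbon converts the initially-formed secondary cation into the more stable tertiary cation.
Step 3: A water molecule (solvent) deprotonates a β-carbon; as the C–H bond breaks, those electrons form the new alkene π bond.
Total: 3 elementary steps.

3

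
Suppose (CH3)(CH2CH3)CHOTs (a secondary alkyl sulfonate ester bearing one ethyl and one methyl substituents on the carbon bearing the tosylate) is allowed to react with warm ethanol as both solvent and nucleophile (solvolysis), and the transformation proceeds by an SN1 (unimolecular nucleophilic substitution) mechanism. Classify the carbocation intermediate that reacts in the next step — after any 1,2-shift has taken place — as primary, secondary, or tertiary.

Step 1: Ionisation: the C–O σ-bond cleaves heterolytically; both bonding electrons depart with TsO⁻, leaving a secondary carbocation at the α-carbon.
No single 1,2-shift to an adjacent carbon would give a more-substituted cation, so no rearrangement occurs.

secondary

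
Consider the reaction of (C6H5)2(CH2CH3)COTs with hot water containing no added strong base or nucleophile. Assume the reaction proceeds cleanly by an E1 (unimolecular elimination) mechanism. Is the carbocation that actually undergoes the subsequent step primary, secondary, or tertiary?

Step 1: Unassisted departure of TsO⁻ (taking the C–O bonding pair) generates a tertiary carbocation.
No single 1,2-shift to an adjacent carbon would give a more-substituted cation, so no rearrangement occurs.

tertiary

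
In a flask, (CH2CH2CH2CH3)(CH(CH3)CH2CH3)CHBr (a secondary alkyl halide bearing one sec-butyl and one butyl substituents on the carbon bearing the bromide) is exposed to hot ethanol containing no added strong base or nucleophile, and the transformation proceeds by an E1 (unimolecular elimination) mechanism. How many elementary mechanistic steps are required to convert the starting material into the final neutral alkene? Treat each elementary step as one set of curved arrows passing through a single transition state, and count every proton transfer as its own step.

3

Step 1: The C–Br bond breaks with both electrons going to the bromide; Br⁻ leaves and a secondary carbocation remains.
Step 2: A 1,2-hydride shift from the adjacent sec-butyl carbon moves the positive charge from the secondary centre to an adjacent carbon, generating a more stable tertiary carbocation.
Step 3: Loss of a β-proton to an ethanol molecule of the solvent: the C–H bonding pair collapses toward the cationic carbon to form the C=C π bond, yielding the alkene.
Total: 3 elementary steps.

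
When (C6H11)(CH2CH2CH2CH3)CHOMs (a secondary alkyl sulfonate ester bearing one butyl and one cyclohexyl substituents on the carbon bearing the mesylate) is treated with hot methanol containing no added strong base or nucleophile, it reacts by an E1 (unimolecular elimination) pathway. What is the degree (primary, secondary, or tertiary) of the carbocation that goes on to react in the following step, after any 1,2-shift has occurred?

tertiary

Step 1: Rate-determining heterolysis of the C–O bond gives MsO⁻ and a secondary carbocation.
Step 2: Carbocation rearrangement: a 1,2-hydride shift from the adjacent cyclohexyl carbon converts the initially-formed secondary cation into the more stable tertiary cation.
The cation rearranges from secondary to tertiary via a 1,2-hydride shift from the adjacent cyclohexyl carbon; the tertiary cation is what reacts next.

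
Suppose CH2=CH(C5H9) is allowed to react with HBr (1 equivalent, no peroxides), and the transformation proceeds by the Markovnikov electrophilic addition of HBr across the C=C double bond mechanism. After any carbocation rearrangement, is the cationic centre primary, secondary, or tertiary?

Step 1: The π electrons of the C=C bond attack a proton of HBr; Markovnikov addition places the new C–H on the less-substituted alkene carbon, so the positive charge ends up on the more-substituted carbon — a secondary carbocation. The H–Br bond breaks heterolytically, releasing Br⁻.
Step 2: Carbocation rearrangement: a 1,2-hydride shift from the adjacent cyclopentyl carbon converts the initially-formed secondary cation into the more stable tertiary cation.
The cation rearranges from secondary to tertiary via a 1,2-hydride shift from the adjacent cyclopentyl carbon; the tertiary cation is what reacts next.

tertiary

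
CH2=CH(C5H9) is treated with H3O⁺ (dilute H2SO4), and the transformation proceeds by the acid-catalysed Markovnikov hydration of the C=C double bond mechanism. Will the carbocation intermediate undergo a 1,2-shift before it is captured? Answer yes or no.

The first-formed carbocation is secondary.
The adjacent cyclopentyl carbon already bears 2 other carbon substituents and has a hydrogen to migrate; after a 1,2-hydride shift from that carbon the positive charge sits on a tertiary centre.
Tertiary is more stable than secondary, so the shift occurs.

yes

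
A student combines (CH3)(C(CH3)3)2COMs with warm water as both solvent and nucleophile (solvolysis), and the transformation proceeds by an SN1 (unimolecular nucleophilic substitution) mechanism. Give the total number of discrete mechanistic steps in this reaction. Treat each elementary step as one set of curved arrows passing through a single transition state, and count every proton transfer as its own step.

3

Step 1: Ionisation: the C–O σ-bond cleaves heterolytically; both bonding electrons depart with MsO⁻, leaving a tertiary carbocation at the α-carbon.
(No 1,2-shift: no single shift to an adjacent carbon would give a more stable cation.)
Step 2: H2O donates an oxygen lone pair into the empty p orbital of the cation, giving a protonated alcohol (an oxonium ion).
Step 3: A second solvent molecule removes the proton on oxygen, giving the neutral alcohol product.
Total: 3 elementary steps.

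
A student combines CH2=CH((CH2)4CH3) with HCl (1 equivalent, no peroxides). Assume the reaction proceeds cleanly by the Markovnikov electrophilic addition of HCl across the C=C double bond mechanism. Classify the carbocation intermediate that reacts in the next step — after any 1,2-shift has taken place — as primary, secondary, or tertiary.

Step 1: The π electrons of the C=C bond attack a proton of HCl; Markovnikov addition places the new C–H on the less-substituted alkene carbon, so the positive charge ends up on the more-substituted carbon — a secondary carbocation. The H–Cl bond breaks heterolytically, releasing Cl⁻.
No single 1,2-shift to an adjacent carbon would give a more-substituted cation, so no rearrangement occurs.

secondary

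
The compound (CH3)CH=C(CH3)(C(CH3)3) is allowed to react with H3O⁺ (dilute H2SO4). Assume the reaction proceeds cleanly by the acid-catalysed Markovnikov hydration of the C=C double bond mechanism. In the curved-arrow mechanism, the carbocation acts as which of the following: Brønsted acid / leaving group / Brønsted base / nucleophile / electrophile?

electrophile

Step 2: Water acts as the nucleophile: an oxygen lone pair bonds to the cationic carbon, giving an oxonium-ion intermediate.
The carbocation accepts an electron pair into an empty or π* orbital — it is the electrophile.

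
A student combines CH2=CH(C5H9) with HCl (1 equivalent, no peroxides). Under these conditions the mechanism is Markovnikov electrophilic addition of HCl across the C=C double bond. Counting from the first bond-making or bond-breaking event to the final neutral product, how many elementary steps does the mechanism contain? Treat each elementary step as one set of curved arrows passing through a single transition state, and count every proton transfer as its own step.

Step 1: Protonation of the alkene by HCl: the π bond acts as the nucleophile and picks up H⁺, giving the more stable (Markovnikov) secondary carbocation. The H–Cl bond breaks heterolytically, releasing Cl⁻.
Step 2: A 1,2-hydride shift from the adjacent cyclopentyl carbon moves the positive charge from the secondary centre to an adjacent carbon, generating a more stable tertiary carbocation.
Step 3: Nucleophilic attack by Cl⁻ on the carbocation completes the addition, giving R–Cl.
Total: 3 elementary steps.

3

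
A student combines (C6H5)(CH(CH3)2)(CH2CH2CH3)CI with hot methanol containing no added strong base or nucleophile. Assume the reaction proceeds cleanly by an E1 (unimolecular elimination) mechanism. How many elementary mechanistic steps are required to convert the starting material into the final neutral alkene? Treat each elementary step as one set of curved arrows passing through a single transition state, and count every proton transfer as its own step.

2

Step 1: Unassisted departure of I⁻ (taking the C–I bonding pair) generates a tertiary carbocation.
(No 1,2-shift: no single shift to an adjacent carbon would give a more stable cation.)
Step 2: A methanol molecule (solvent) deprotonates a β-carbon; as the C–H bond breaks, those electrons form the new alkene π bond.
Total: 2 elementary steps.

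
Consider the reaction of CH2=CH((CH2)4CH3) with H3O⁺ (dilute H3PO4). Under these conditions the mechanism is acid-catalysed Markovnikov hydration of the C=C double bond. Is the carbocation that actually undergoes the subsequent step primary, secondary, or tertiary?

secondary

Step 1: The π electrons of the C=C bond attack a proton of H3O⁺; Markovnikov addition places the new C–H on the less-substituted alkene carbon, so the positive charge ends up on the more-substituted carbon — a secondary carbocation. H2O is released.
No single 1,2-shift to an adjacent carbon would give a more-substituted cation, so no rearrangement occurs.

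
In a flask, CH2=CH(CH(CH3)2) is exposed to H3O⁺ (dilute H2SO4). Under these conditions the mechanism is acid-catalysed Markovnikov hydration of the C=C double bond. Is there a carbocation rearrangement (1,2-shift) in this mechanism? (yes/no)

yes

The first-formed carbocation is secondary.
The adjacent isopropyl carbon already bears 2 other carbon substituents and has a hydrogen to migrate; after a 1,2-hydride shift from that carbon the positive charge sits on a tertiary centre.
Tertiary is more stable than secondary, so the shift occurs.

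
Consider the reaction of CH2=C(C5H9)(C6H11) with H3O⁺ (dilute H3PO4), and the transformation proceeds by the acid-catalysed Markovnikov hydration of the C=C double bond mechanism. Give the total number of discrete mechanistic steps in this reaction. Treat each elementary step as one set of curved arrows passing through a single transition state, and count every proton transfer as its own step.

Step 1: The π electrons of the C=C bond attack a proton of H3O⁺; Markovnikov addition places the new C–H on the less-substituted alkene carbon, so the positive charge ends up on the more-substituted carbon — a tertiary carbocation. H2O is released.
(No 1,2-shift: no single shift to an adjacent carbon would give a more stable cation.)
Step 2: A lone pair on the oxygen of H2O attacks the carbocation, forming a C–O bond and an oxonium ion (a protonated alcohol).
Step 3: Proton transfer from the O–H of the oxonium ion to H2O completes the catalytic cycle and yields the alcohol.
Total: 3 elementary steps.

3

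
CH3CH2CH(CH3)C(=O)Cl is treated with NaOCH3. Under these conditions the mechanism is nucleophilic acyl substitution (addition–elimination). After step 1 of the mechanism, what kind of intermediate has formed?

Step 1: Nucleophilic addition of CH3O⁻ to the acyl carbon breaks the π(C=O) bond and yields a tetrahedral, anionic intermediate.
After step 1 the species present is a tetrahedral intermediate.

tetrahedral intermediate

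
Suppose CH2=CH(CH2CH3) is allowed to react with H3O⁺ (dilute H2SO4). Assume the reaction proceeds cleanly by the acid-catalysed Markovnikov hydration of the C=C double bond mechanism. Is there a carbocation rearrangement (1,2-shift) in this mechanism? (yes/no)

no

The first-formed carbocation is secondary.
No single 1,2-shift to an adjacent carbon would produce a more-substituted cation than the one already present, so no rearrangement occurs.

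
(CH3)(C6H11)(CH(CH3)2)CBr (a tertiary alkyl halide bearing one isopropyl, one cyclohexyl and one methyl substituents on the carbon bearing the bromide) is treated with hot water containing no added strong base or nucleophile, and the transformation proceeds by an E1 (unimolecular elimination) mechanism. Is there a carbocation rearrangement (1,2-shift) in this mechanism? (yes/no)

no

The first-formed carbocation is tertiary.
No single 1,2-shift to an adjacent carbon would produce a more-substituted cation than the one already present, so no rearrangement occurs.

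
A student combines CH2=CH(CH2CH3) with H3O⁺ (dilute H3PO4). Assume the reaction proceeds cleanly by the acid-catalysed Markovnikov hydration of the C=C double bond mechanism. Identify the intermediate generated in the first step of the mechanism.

Step 1: Protonation of the alkene by H3O⁺: the π bond acts as the nucleophile and picks up H⁺, giving the more stable (Markovnikov) secondary carbocation. H2O is released.
After step 1 the species present is a secondary carbocation.

secondary carbocation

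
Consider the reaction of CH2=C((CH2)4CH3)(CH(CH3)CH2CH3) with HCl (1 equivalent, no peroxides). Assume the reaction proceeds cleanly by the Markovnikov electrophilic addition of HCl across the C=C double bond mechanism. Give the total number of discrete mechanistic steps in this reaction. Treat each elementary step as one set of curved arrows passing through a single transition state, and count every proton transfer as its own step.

2

Step 1: Protonation of the alkene by HCl: the π bond acts as the nucleophile and picks up H⁺, giving the more stable (Markovnikov) tertiary carbocation. The H–Cl bond breaks heterolytically, releasing Cl⁻.
(No 1,2-shift: no single shift to an adjacent carbon would give a more stable cation.)
Step 2: Cl⁻ captures the cation: a lone pair on Cl⁻ fills the empty p orbital, producing the alkyl halide product.
Total: 2 elementary steps.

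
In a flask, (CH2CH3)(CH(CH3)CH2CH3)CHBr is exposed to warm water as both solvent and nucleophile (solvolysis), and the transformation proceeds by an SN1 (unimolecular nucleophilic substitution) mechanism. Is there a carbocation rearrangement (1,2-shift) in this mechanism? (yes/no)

yes

The first-formed carbocation is secondary.
The adjacent sec-butyl carbon already bears 2 other carbon substituents and has a hydrogen to migrate; after a 1,2-hydride shift from that carbon the positive charge sits on a tertiary centre.
Tertiary is more stable than secondary, so the shift occurs.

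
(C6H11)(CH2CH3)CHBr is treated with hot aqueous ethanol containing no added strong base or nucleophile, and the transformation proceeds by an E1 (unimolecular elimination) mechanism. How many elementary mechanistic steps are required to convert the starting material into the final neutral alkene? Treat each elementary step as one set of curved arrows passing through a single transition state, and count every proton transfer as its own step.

Step 1: Unassisted departure of Br⁻ (taking the C–Br bonding pair) generates a secondary carbocation.
Step 2: A hydride (H with its bonding pair) migrates from the adjacent cyclohexyl carbon to the cationic centre — a 1,2-hydride shift — upgrading the secondary cation to a tertiary one.
Step 3: A water (or ethanol) molecule (solvent) deprotonates a β-carbon; as the C–H bond breaks, those electrons form the new alkene π bond.
Total: 3 elementary steps.

3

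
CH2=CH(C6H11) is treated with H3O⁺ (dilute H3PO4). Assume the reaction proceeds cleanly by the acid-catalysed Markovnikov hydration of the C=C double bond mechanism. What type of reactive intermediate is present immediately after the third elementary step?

Step 1: Electrophilic addition begins with the π(C=C) electrons forming a bond to the proton of H3O⁺. Following Markovnikov's rule, the resulting cation is secondary. H2O is released.
Step 2: A hydride (H with its bonding pair) migrates from the adjacent cyclohexyl carbon to the cationic centre — a 1,2-hydride shift — upgrading the secondary cation to a tertiary one.
Step 3: A lone pair on the oxygen of H2O attacks the carbocation, forming a C–O bond and an oxonium ion (a protonated alcohol).
After step 3 the species present is an oxonium ion.

oxonium ion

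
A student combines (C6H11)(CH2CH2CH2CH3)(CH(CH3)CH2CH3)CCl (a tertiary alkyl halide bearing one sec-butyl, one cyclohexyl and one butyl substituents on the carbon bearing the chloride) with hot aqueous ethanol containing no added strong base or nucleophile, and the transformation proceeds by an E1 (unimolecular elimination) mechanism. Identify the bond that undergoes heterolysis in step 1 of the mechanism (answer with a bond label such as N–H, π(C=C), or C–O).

Step 1: Ionisation: the C–Cl σ-bond cleaves heterolytically; both bonding electrons depart with Cl⁻, leaving a tertiary carbocation at the α-carbon.
The bond broken in this step is the C–Cl bond.

C–Cl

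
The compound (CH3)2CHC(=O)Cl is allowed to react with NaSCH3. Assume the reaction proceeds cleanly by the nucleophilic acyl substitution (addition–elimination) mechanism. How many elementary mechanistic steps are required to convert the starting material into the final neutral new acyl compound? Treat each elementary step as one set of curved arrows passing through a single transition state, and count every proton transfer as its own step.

2

Step 1: A lone pair on the S of CH3S⁻ attacks the electrophilic acyl carbon; the π(C=O) electrons move onto oxygen, giving a tetrahedral intermediate.
Step 2: Collapse of the tetrahedral intermediate: the alkoxide oxygen pushes its lone pair back to re-form C=O while Cl⁻ leaves.
Total: 2 elementary steps.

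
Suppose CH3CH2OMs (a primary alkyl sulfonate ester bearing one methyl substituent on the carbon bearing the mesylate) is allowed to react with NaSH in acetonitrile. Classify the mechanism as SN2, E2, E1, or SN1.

SN2

Conditions: a primary substrate with a strong nucleophile in the polar aprotic solvent acetonitrile.
These conditions are the textbook signature of the SN2 pathway.
An unhindered substrate with a strong nucleophile in a polar aprotic solvent favours one-step backside displacement.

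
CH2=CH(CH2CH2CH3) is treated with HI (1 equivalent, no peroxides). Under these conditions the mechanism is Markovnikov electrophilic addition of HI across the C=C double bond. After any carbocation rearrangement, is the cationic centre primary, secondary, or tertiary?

secondary

Step 1: The π electrons of the C=C bond attack a proton of HI; Markovnikov addition places the new C–H on the less-substituted alkene carbon, so the positive charge ends up on the more-substituted carbon — a secondary carbocation. The H–I bond breaks heterolytically, releasing I⁻.
No single 1,2-shift to an adjacent carbon would give a more-substituted cation, so no rearrangement occurs.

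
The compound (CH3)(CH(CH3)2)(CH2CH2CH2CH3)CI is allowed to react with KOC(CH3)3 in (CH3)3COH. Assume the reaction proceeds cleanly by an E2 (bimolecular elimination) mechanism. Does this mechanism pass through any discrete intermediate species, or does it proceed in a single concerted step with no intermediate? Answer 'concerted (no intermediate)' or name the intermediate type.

concerted (no intermediate)

In one step, (CH3)3CO⁻ pulls off a β-proton, the C–I bond cleaves, and a C=C double bond forms between the α- and β-carbons (E2, anti elimination).
All bond changes occur in one transition state; no discrete intermediate is formed.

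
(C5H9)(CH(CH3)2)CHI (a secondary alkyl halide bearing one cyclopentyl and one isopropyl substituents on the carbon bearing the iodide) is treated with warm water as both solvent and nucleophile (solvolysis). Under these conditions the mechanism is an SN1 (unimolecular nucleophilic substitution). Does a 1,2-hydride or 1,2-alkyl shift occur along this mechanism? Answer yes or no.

yes

The first-formed carbocation is secondary.
The adjacent cyclopentyl carbon already bears 2 other carbon substituents and has a hydrogen to migrate; after a 1,2-hydride shift from that carbon the positive charge sits on a tertiary centre.
Tertiary is more stable than secondary, so the shift occurs.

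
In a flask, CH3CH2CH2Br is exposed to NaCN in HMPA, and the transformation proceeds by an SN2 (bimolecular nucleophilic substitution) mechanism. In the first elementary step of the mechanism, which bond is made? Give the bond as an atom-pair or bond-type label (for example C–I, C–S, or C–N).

Step 1: CN⁻ attacks the back face of the α-carbon while Br⁻ departs with the C–Br bonding pair — a single concerted displacement through a pentacoordinate transition state.
The bond formed in this step is the C–C bond.

C–C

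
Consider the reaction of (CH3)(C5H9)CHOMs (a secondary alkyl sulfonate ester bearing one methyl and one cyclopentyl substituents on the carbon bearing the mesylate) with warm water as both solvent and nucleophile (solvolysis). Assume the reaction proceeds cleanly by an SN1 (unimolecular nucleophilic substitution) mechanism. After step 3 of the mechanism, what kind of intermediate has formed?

oxonium ion

Step 1: Ionisation: the C–O σ-bond cleaves heterolytically; both bonding electrons depart with MsO⁻, leaving a secondary carbocation at the α-carbon.
Step 2: A hydride (H with its bonding pair) migrates from the adjacent cyclopentyl carbon to the cationic centre — a 1,2-hydride shift — upgrading the secondary cation to a tertiary one.
Step 3: A lone pair on the oxygen of H2O attacks the carbocation, forming a new C–O σ-bond and an oxonium ion.
After step 3 the species present is an oxonium ion.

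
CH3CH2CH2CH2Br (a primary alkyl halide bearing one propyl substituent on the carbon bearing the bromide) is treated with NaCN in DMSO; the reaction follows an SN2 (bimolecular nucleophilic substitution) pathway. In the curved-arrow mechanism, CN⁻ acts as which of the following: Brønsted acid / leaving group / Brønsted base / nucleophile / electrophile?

nucleophile

Step 1: Backside attack by CN⁻ on the carbon bearing the bromide: the new C–C bond forms as the C–Br bond breaks, with Walden inversion at carbon.
CN⁻ donates an electron pair to form a new σ-bond to carbon — it is the nucleophile.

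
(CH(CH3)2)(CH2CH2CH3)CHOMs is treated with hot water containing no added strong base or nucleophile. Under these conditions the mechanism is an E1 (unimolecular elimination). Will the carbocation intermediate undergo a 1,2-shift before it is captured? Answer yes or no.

yes

The first-formed carbocation is secondary.
The adjacent isopropyl carbon already bears 2 other carbon substituents and has a hydrogen to migrate; after a 1,2-hydride shift from that carbon the positive charge sits on a tertiary centre.
Tertiary is more stable than secondary, so the shift occurs.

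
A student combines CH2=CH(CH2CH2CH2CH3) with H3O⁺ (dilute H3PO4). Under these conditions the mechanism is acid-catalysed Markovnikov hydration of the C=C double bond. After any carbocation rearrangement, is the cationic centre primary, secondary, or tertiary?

secondary

Step 1: Protonation of the alkene by H3O⁺: the π bond acts as the nucleophile and picks up H⁺, giving the more stable (Markovnikov) secondary carbocation. H2O is released.
No single 1,2-shift to an adjacent carbon would give a more-substituted cation, so no rearrangement occurs.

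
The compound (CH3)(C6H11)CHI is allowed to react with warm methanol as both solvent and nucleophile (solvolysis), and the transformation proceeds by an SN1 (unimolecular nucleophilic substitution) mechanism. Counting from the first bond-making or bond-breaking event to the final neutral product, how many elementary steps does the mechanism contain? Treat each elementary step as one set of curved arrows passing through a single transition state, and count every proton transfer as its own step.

4

Step 1: The C–I bond breaks with both electrons going to the iodide; I⁻ leaves and a secondary carbocation remains.
Step 2: A hydride (H with its bonding pair) migrates from the adjacent cyclohexyl carbon to the cationic centre — a 1,2-hydride shift — upgrading the secondary cation to a tertiary one.
Step 3: Nucleophilic capture: the oxygen of CH3OH bonds to the cationic carbon, producing an oxonium-ion intermediate.
Step 4: Proton transfer from the O–H of the oxonium ion to a solvent molecule delivers the neutral ether.
Total: 4 elementary steps.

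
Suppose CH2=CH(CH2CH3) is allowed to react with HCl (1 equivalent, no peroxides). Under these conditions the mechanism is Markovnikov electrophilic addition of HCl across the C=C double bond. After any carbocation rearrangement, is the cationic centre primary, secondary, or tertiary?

secondary

Step 1: The π electrons of the C=C bond attack a proton of HCl; Markovnikov addition places the new C–H on the less-substituted alkene carbon, so the positive charge ends up on the more-substituted carbon — a secondary carbocation. The H–Cl bond breaks heterolytically, releasing Cl⁻.
No single 1,2-shift to an adjacent carbon would give a more-substituted cation, so no rearrangement occurs.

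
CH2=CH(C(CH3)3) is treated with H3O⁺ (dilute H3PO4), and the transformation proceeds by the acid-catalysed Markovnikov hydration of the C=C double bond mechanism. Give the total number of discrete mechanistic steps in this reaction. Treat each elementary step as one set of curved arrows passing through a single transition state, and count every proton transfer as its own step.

4

Step 1: Electrophilic addition begins with the π(C=C) electrons forming a bond to the proton of H3O⁺. Following Markovnikov's rule, the resulting cation is secondary. H2O is released.
Step 2: A methyl group with its bonding pair migrates from the adjacent tert-butyl carbon to the cationic centre — a 1,2-methyl shift — upgrading the secondary cation to a tertiary one.
Step 3: A lone pair on the oxygen of H2O attacks the carbocation, forming a C–O bond and an oxonium ion (a protonated alcohol).
Step 4: Deprotonation of the oxonium ion by a water molecule delivers the neutral alcohol and regenerates the acid catalyst.
Total: 4 elementary steps.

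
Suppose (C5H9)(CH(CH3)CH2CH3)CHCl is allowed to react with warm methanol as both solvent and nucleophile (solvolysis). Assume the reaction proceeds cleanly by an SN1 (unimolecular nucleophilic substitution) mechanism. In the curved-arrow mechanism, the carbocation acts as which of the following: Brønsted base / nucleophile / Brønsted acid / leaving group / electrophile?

Step 3: CH3OH donates an oxygen lone pair into the empty p orbital of the cation, giving a protonated ether (an oxonium ion).
The carbocation accepts an electron pair into an empty or π* orbital — it is the electrophile.

electrophile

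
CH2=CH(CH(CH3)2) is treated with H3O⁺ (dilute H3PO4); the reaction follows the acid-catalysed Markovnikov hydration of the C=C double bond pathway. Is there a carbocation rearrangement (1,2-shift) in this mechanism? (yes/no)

yes

The first-formed carbocation is secondary.
The adjacent isopropyl carbon already bears 2 other carbon substituents and has a hydrogen to migrate; after a 1,2-hydride shift from that carbon the positive charge sits on a tertiary centre.
Tertiary is more stable than secondary, so the shift occurs.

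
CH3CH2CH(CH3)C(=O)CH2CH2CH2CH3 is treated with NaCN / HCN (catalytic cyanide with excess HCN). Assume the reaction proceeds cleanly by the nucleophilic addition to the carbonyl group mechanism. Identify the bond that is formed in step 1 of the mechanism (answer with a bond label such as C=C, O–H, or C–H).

Step 1: CN⁻ attacks the sp² carbonyl carbon; the C=O π bond breaks and the electrons end up as a lone pair on the alkoxide oxygen of the tetrahedral intermediate.
The bond formed in this step is the C–C bond.

C–C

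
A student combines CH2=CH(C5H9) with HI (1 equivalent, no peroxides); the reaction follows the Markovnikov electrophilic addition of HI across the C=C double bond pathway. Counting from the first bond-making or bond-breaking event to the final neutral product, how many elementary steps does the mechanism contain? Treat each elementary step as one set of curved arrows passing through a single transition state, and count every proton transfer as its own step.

Step 1: Electrophilic addition begins with the π(C=C) electrons forming a bond to the proton of HI. Following Markovnikov's rule, the resulting cation is secondary. The H–I bond breaks heterolytically, releasing I⁻.
Step 2: A hydride (H with its bonding pair) migrates from the adjacent cyclopentyl carbon to the cationic centre — a 1,2-hydride shift — upgrading the secondary cation to a tertiary one.
Step 3: I⁻ captures the cation: a lone pair on I⁻ fills the empty p orbital, producing the alkyl halide product.
Total: 3 elementary steps.

3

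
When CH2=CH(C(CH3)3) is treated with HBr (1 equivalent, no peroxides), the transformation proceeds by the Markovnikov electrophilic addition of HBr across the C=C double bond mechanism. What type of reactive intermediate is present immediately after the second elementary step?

tertiary carbocation

Step 1: Protonation of the alkene by HBr: the π bond acts as the nucleophile and picks up H⁺, giving the more stable (Markovnikov) secondary carbocation. The H–Br bond breaks heterolytically, releasing Br⁻.
Step 2: A 1,2-methyl shift from the adjacent tert-butyl carbon moves the positive charge from the secondary centre to an adjacent carbon, generating a more stable tertiary carbocation.
After step 2 the species present is a tertiary carbocation.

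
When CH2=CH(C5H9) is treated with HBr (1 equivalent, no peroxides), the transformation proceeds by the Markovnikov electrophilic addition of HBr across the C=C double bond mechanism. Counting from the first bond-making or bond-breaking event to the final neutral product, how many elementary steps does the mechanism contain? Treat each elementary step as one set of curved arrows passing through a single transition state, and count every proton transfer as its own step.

Step 1: The π electrons of the C=C bond attack a proton of HBr; Markovnikov addition places the new C–H on the less-substituted alkene carbon, so the positive charge ends up on the more-substituted carbon — a secondary carbocation. The H–Br bond breaks heterolytically, releasing Br⁻.
Step 2: A 1,2-hydride shift from the adjacent cyclopentyl carbon moves the positive charge from the secondary centre to an adjacent carbon, generating a more stable tertiary carbocation.
Step 3: Nucleophilic attack by Br⁻ on the carbocation completes the addition, giving R–Br.
Total: 3 elementary steps.

3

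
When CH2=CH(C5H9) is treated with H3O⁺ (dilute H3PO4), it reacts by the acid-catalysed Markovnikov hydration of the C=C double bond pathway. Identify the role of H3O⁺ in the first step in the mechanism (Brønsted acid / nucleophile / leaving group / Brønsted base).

Brønsted acid

Step 1: The π electrons of the C=C bond attack a proton of H3O⁺; Markovnikov addition places the new C–H on the less-substituted alkene carbon, so the positive charge ends up on the more-substituted carbon — a secondary carbocation. H2O is released.
H3O⁺ in the first step donates a proton in a proton-transfer step — a Brønsted acid.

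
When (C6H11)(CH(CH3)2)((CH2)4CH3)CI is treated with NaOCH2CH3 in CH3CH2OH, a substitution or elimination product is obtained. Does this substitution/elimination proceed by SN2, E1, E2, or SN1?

E2

Conditions: a strong base with a tertiary substrate bearing a β-hydrogen.
These conditions are the textbook signature of the E2 pathway.
A strong (often hindered) base removes a β-H in concert with loss of the leaving group — bimolecular elimination.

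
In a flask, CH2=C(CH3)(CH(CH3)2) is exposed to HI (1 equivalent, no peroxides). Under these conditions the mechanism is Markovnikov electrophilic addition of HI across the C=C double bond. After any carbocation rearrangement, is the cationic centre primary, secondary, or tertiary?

tertiary

Step 1: The π electrons of the C=C bond attack a proton of HI; Markovnikov addition places the new C–H on the less-substituted alkene carbon, so the positive charge ends up on the more-substituted carbon — a tertiary carbocation. The H–I bond breaks heterolytically, releasing I⁻.
No single 1,2-shift to an adjacent carbon would give a more-substituted cation, so no rearrangement occurs.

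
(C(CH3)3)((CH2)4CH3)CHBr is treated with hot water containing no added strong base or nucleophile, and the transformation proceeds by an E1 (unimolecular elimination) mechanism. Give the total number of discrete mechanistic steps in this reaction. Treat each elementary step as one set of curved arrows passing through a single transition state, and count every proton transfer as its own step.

Step 1: Unassisted departure of Br⁻ (taking the C–Br bonding pair) generates a secondary carbocation.
Step 2: Carbocation rearrangement: a 1,2-methyl shift from the adjacent tert-butyl carbon converts the initially-formed secondary cation into the more stable tertiary cation.
Step 3: A weak base (a water molecule from the solvent) removes a proton from a carbon adjacent to the cationic centre; the electrons of that C–H bond become the new π(C=C) bond, giving the alkene.
Total: 3 elementary steps.

3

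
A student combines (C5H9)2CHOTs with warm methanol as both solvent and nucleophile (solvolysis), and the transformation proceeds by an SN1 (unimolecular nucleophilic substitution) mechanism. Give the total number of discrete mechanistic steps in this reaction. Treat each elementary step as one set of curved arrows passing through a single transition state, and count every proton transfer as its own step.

Step 1: The C–O bond breaks with both electrons going to the tosylate; TsO⁻ leaves and a secondary carbocation remains.
Step 2: A 1,2-hydride shift from the adjacent cyclopentyl carbon moves the positive charge from the secondary centre to an adjacent carbon, generating a more stable tertiary carbocation.
Step 3: Nucleophilic capture: the oxygen of CH3OH bonds to the cationic carbon, producing an oxonium-ion intermediate.
Step 4: A second solvent molecule removes the proton on oxygen, giving the neutral ether product.
Total: 4 elementary steps.

4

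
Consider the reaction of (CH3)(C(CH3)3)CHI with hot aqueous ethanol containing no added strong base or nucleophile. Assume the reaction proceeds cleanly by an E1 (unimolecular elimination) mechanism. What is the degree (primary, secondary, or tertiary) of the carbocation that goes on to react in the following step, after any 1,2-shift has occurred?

tertiary

Step 1: The C–I bond breaks with both electrons going to the iodide; I⁻ leaves and a secondary carbocation remains.
Step 2: Carbocation rearrangement: a 1,2-methyl shift from the adjacent tert-butyl carbon converts the initially-formed secondary cation into the more stable tertiary cation.
The cation rearranges from secondary to tertiary via a 1,2-methyl shift from the adjacent tert-butyl carbon; the tertiary cation is what reacts next.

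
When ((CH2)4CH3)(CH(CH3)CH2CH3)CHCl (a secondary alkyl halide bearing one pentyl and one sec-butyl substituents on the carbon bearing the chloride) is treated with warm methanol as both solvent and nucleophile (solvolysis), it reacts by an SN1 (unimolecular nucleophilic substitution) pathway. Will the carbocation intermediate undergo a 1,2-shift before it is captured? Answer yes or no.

yes

The first-formed carbocation is secondary.
The adjacent sec-butyl carbon already bears 2 other carbon substituents and has a hydrogen to migrate; after a 1,2-hydride shift from that carbon the positive charge sits on a tertiary centre.
Tertiary is more stable than secondary, so the shift occurs.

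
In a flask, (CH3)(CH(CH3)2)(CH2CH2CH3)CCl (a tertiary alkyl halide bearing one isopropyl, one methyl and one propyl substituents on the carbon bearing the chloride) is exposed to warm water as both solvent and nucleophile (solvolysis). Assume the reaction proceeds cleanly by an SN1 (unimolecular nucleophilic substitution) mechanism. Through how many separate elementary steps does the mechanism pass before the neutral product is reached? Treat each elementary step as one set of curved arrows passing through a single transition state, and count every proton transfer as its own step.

Step 1: Rate-determining heterolysis of the C–Cl bond gives Cl⁻ and a tertiary carbocation.
(No 1,2-shift: no single shift to an adjacent carbon would give a more stable cation.)
Step 2: H2O donates an oxygen lone pair into the empty p orbital of the cation, giving a protonated alcohol (an oxonium ion).
Step 3: A second solvent molecule removes the proton on oxygen, giving the neutral alcohol product.
Total: 3 elementary steps.

3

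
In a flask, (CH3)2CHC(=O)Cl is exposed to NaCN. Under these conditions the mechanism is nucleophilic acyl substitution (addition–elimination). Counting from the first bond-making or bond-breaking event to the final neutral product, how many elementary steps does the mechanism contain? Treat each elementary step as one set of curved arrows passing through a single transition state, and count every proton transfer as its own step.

2

Step 1: CN⁻ adds to the carbonyl carbon; the C=O π electrons shift onto oxygen and a tetrahedral alkoxide intermediate forms.
Step 2: Collapse of the tetrahedral intermediate: the alkoxide oxygen pushes its lone pair back to re-form C=O while Cl⁻ leaves.
Total: 2 elementary steps.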